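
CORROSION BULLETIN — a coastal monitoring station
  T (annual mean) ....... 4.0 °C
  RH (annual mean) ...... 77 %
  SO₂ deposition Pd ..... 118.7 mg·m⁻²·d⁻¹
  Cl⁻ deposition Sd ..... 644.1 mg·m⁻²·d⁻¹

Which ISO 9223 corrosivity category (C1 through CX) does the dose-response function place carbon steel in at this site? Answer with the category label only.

carbon steel: f(T) = +0.150·(T−10) [T≤10 °C] = -0.9000
  SO₂ term: 1.77·118.7^0.52·exp(0.02·77-0.9000) = 40.24
  Sd branch = 0.102·Sd^0.62·e^(0.033·RH+0.04·T) = 83.79 μm/a
  sum: 40.24 + 83.79 → r_corr = 124 μm/a
Category bounds: 80…200 μm/a bracket r_corr ⇒ C5

C5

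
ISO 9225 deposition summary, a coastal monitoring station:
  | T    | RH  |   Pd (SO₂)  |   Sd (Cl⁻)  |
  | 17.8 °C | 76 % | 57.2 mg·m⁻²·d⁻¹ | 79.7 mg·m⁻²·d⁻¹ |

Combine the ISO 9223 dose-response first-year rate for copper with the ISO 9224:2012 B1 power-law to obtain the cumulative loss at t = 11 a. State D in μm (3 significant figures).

copper: temperature factor f = -0.080·(7.8) = -0.6240
  Pd branch = 0.0053·Pd^0.26·e^(0.059·RH+f) = 0.7204 μm/a
  Cl⁻ term: 0.01025·79.7^0.27·exp(0.036·76+0.049·17.8) = 1.233
  r_corr = 0.7204 + 1.233 = 1.954 μm/a
Power-law: D(11) = r_corr · 11^0.667
  D(11) = 1.954 × 11^0.667 = 1.954 × 4.95 = 9.672 μm

D(11) = 9.67 μm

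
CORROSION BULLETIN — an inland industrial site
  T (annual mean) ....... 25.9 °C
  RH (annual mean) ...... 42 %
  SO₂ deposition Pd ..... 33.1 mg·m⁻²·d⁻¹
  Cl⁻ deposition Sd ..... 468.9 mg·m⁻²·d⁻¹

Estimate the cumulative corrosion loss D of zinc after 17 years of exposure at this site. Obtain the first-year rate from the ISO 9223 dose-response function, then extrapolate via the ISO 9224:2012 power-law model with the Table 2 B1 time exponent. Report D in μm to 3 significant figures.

D(17) = 75.1 μm

zinc: f(T) = -0.071·(T−10) [T>10 °C] = -1.1289
  sulphur-dioxide contribution → 0.1343 μm/a
  chloride contribution → 7.372 μm/a
  ⇒ r_corr(zinc) = 7.506 μm/a
ISO 9224: D(t) = r_corr · t^b with b = 0.813 (zinc, B1)
  D(17) = 7.506 × 17^0.813 = 7.506 × 10.01 = 75.12 μm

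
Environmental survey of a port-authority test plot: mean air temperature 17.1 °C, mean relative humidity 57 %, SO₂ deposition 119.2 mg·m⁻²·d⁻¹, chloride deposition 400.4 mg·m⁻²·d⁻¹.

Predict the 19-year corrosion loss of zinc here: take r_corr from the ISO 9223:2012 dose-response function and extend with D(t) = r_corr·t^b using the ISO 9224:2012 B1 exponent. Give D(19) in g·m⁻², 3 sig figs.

zinc: temperature factor f = -0.071·(7.1) = -0.5041
  SO₂ term: 0.0129·119.2^0.44·exp(0.046·57-0.5041) = 0.8789
  Cl⁻ term: 0.0175·400.4^0.57·exp(0.008·57+0.085·17.1) = 3.595
  sum: 0.8789 + 3.595 → r_corr = 4.474 μm/a
ISO 9224: D(t) = r_corr · t^b with b = 0.813 (zinc, B1)
  D(19) = 4.474 × 19^0.813 = 4.474 × 10.96 = 49.02 μm
  Mass loss = 49.02 μm × 7.14 g/cm³ = 350 g·m⁻²

D(19) = 350 g·m⁻²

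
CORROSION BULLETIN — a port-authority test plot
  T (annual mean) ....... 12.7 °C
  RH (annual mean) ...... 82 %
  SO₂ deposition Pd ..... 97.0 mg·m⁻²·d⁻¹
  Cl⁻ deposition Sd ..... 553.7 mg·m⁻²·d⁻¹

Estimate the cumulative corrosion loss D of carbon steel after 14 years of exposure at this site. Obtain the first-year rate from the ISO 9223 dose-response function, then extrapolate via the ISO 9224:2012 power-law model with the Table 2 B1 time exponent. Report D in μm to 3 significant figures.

carbon steel: f(T) = -0.054·(T−10) [T>10 °C] = -0.1458
  SO₂ term: 1.77·97.0^0.52·exp(0.02·82-0.1458) = 85.12
  Cl⁻ term: 0.102·553.7^0.62·exp(0.033·82+0.04·12.7) = 127.4
  r_corr = 85.12 + 127.4 = 212.5 μm/a
ISO 9224: D(t) = r_corr · t^b with b = 0.523 (carbon steel, B1)
  D(14) = 212.5 × 14^0.523 = 212.5 × 3.976 = 845 μm

D(14) = 845 μm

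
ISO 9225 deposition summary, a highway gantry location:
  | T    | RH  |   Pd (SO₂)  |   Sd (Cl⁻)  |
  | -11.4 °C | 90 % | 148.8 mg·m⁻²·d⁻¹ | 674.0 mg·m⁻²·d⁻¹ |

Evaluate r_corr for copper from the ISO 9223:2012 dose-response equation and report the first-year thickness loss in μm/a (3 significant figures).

r_corr = 1.13 μm/a

copper: f(T) = +0.126·(T−10) [T≤10 °C] = -2.6964
  SO₂ term: 0.0053·148.8^0.26·exp(0.059·90-2.6964) = 0.2656
  Sd branch = 0.01025·Sd^0.27·e^(0.036·RH+0.049·T) = 0.8689 μm/a
  r_corr = 0.2656 + 0.8689 = 1.135 μm/a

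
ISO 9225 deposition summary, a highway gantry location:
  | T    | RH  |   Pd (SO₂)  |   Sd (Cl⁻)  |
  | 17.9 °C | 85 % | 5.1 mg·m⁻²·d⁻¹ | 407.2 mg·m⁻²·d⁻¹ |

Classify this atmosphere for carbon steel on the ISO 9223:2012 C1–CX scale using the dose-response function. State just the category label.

carbon steel: T>10 °C ⇒ hinge -0.054·(17.9−10) = -0.4266
  sulphur-dioxide contribution → 14.76 μm/a
  chloride contribution → 143.2 μm/a
  ⇒ r_corr(carbon steel) = 157.9 μm/a
ISO 9223 Table 2 (carbon steel): 80 < 158 ≤ 200 μm/a ⇒ C5

C5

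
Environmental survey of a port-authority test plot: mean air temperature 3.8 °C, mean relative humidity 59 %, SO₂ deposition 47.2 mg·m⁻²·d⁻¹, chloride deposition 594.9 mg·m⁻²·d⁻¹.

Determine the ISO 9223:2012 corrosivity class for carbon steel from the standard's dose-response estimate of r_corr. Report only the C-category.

C4

carbon steel: T≤10 °C ⇒ hinge +0.150·(3.8−10) = -0.9300
  sulphur-dioxide contribution → 16.87 μm/a
  chloride contribution → 43.69 μm/a
  total first-year rate 60.55 μm/a
Category bounds: 50…80 μm/a bracket r_corr ⇒ C4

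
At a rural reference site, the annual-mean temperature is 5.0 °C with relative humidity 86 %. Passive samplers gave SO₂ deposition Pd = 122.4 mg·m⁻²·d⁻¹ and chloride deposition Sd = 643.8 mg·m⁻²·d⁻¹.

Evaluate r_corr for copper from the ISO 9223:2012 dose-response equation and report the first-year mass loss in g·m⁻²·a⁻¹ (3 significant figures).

copper: f(T) = +0.126·(T−10) [T≤10 °C] = -0.6300
  Pd branch = 0.0053·Pd^0.26·e^(0.059·RH+f) = 1.574 μm/a
  Cl⁻ term: 0.01025·643.8^0.27·exp(0.036·86+0.049·5.0) = 1.66
  sum: 1.574 + 1.66 → r_corr = 3.234 μm/a
Convert to mass loss: 3.234 μm/a × 8.96 g/cm³ = 28.98 g·m⁻²·a⁻¹

r_corr = 29.0 g·m⁻²·a⁻¹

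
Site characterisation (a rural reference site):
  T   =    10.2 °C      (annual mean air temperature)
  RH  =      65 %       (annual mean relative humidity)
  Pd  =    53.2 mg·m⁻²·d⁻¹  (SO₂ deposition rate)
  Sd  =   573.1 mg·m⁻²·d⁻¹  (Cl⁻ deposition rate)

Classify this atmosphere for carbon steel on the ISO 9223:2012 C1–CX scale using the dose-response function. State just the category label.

carbon steel: temperature factor f = -0.054·(0.2) = -0.0108
  Pd branch = 1.77·Pd^0.52·e^(0.02·RH+f) = 50.74 μm/a
  Cl⁻ term: 0.102·573.1^0.62·exp(0.033·65+0.04·10.2) = 67.21
  r_corr = 50.74 + 67.21 = 118 μm/a
ISO 9223 Table 2 (carbon steel): 80 < 118 ≤ 200 μm/a ⇒ C5

C5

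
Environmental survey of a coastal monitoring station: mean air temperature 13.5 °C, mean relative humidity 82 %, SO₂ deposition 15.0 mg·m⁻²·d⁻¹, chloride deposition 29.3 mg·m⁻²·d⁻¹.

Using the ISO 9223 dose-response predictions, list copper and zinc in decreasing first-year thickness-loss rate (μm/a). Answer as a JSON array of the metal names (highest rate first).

copper: T>10 °C ⇒ hinge -0.080·(13.5−10) = -0.2800
  sulphur-dioxide contribution → 1.022 μm/a
  chloride contribution → 0.9465 μm/a
  total first-year rate 1.969 μm/a
zinc: T>10 °C ⇒ hinge -0.071·(13.5−10) = -0.2485
  sulphur-dioxide contribution → 1.44 μm/a
  chloride contribution → 0.7285 μm/a
  total first-year rate 2.168 μm/a
Ordering by μm/a: zinc (2.17) > copper (1.97)

["zinc", "copper"]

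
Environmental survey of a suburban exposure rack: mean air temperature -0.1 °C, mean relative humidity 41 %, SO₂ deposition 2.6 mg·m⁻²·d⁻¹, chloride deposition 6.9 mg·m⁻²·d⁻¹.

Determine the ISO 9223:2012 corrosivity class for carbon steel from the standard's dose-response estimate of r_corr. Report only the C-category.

C2

carbon steel: T≤10 °C ⇒ hinge +0.150·(-0.1−10) = -1.5150
  SO₂ term: 1.77·2.6^0.52·exp(0.02·41-1.5150) = 1.452
  Cl⁻ term: 0.102·6.9^0.62·exp(0.033·41+0.04·-0.1) = 1.302
  sum: 1.452 + 1.302 → r_corr = 2.754 μm/a
Category bounds: 1.3…25 μm/a bracket r_corr ⇒ C2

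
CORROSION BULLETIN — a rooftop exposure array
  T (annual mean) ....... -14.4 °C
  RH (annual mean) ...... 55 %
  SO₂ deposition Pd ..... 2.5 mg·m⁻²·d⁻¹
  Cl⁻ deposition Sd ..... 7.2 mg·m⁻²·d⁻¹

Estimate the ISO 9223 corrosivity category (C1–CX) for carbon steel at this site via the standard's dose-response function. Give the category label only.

carbon steel: temperature factor f = +0.150·(-24.4) = -3.6600
  Pd branch = 1.77·Pd^0.52·e^(0.02·RH+f) = 0.2203 μm/a
  Sd branch = 0.102·Sd^0.62·e^(0.033·RH+0.04·T) = 1.197 μm/a
  sum: 0.2203 + 1.197 → r_corr = 1.418 μm/a
ISO 9223 Table 2 (carbon steel): 1.3 < 1.42 ≤ 25 μm/a ⇒ C2

C2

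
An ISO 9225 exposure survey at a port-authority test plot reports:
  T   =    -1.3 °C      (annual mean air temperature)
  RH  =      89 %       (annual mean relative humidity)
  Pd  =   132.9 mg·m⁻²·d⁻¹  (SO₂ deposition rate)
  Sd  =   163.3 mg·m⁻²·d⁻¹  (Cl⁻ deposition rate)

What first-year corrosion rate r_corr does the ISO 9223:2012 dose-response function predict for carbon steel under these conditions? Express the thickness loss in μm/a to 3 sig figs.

carbon steel: temperature factor f = +0.150·(-11.3) = -1.6950
  SO₂ term: 1.77·132.9^0.52·exp(0.02·89-1.6950) = 24.5
  Sd branch = 0.102·Sd^0.62·e^(0.033·RH+0.04·T) = 43.01 μm/a
  r_corr = 24.5 + 43.01 = 67.51 μm/a

r_corr = 67.5 μm/a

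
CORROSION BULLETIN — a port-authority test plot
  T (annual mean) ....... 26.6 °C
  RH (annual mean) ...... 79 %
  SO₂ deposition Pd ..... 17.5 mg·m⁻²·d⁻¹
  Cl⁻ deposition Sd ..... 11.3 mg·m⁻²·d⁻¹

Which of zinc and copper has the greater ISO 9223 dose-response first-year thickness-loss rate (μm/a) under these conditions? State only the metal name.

zinc

zinc: T>10 °C ⇒ hinge -0.071·(26.6−10) = -1.1786
  Pd branch = 0.0129·Pd^0.44·e^(0.046·RH+f) = 0.5295 μm/a
  Sd branch = 0.0175·Sd^0.57·e^(0.008·RH+0.085·T) = 1.258 μm/a
  r_corr = 0.5295 + 1.258 = 1.788 μm/a
copper: temperature factor f = -0.080·(16.6) = -1.3280
  SO₂ term: 0.0053·17.5^0.26·exp(0.059·79-1.3280) = 0.3126
  Sd branch = 0.01025·Sd^0.27·e^(0.036·RH+0.049·T) = 1.248 μm/a
  r_corr = 0.3126 + 1.248 = 1.561 μm/a
Ordering by μm/a: zinc (1.79) > copper (1.56)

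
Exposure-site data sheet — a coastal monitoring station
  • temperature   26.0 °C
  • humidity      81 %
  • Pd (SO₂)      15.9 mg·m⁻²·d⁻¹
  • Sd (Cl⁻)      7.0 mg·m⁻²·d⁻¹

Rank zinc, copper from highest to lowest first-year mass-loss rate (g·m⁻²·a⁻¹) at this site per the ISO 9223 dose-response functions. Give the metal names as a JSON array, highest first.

zinc: f(T) = -0.071·(T−10) [T>10 °C] = -1.1360
  SO₂ term: 0.0129·15.9^0.44·exp(0.046·81-1.1360) = 0.5808
  Cl⁻ term: 0.0175·7.0^0.57·exp(0.008·81+0.085·26.0) = 0.9246
  sum: 0.5808 + 0.9246 → r_corr = 1.505 μm/a
  mass loss = 1.505 μm/a × 7.14 g/cm³ = 10.75 g·m⁻²·a⁻¹
copper: temperature factor f = -0.080·(16.0) = -1.2800
  SO₂ term: 0.0053·15.9^0.26·exp(0.059·81-1.2800) = 0.3599
  Sd branch = 0.01025·Sd^0.27·e^(0.036·RH+0.049·T) = 1.144 μm/a
  sum: 0.3599 + 1.144 → r_corr = 1.504 μm/a
  mass loss = 1.504 μm/a × 8.96 g/cm³ = 13.48 g·m⁻²·a⁻¹
Ordering by g·m⁻²·a⁻¹: copper (13.5) > zinc (10.7)

["copper", "zinc"]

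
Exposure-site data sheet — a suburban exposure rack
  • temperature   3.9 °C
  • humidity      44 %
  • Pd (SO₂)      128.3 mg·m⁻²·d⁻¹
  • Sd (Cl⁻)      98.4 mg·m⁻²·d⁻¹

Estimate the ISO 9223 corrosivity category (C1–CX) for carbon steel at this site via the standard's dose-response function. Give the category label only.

C3

carbon steel: T≤10 °C ⇒ hinge +0.150·(3.9−10) = -0.9150
  Pd branch = 1.77·Pd^0.52·e^(0.02·RH+f) = 21.33 μm/a
  Cl⁻ term: 0.102·98.4^0.62·exp(0.033·44+0.04·3.9) = 8.762
  r_corr = 21.33 + 8.762 = 30.09 μm/a
Category bounds: 25…50 μm/a bracket r_corr ⇒ C3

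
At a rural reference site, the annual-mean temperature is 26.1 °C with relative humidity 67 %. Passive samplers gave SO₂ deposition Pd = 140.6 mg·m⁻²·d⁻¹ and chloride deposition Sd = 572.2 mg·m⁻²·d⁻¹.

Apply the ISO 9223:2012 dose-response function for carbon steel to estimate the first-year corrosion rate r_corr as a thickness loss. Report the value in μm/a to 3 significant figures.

carbon steel: temperature factor f = -0.054·(16.1) = -0.8694
  sulphur-dioxide contribution → 37.09 μm/a
  chloride contribution → 135.5 μm/a
  total first-year rate 172.6 μm/a

r_corr = 173 μm/a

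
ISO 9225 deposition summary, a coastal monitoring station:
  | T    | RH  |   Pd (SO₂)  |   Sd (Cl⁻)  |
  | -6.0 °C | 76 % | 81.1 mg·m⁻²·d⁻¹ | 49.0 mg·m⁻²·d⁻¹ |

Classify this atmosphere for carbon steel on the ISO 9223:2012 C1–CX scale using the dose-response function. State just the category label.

carbon steel: f(T) = +0.150·(T−10) [T≤10 °C] = -2.4000
  sulphur-dioxide contribution → 7.219 μm/a
  chloride contribution → 11 μm/a
  total first-year rate 18.22 μm/a
18.2 μm/a falls in (1.3, 25] for carbon steel → category C2

C2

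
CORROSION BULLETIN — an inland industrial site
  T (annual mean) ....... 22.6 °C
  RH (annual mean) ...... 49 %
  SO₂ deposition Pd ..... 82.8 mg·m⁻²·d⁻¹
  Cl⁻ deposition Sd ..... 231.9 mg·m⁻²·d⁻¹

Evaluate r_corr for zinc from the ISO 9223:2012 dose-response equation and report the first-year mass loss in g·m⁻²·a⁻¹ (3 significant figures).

zinc: f(T) = -0.071·(T−10) [T>10 °C] = -0.8946
  sulphur-dioxide contribution → 0.3507 μm/a
  chloride contribution → 3.943 μm/a
  total first-year rate 4.293 μm/a
Convert to mass loss: 4.293 μm/a × 7.14 g/cm³ = 30.65 g·m⁻²·a⁻¹

r_corr = 30.7 g·m⁻²·a⁻¹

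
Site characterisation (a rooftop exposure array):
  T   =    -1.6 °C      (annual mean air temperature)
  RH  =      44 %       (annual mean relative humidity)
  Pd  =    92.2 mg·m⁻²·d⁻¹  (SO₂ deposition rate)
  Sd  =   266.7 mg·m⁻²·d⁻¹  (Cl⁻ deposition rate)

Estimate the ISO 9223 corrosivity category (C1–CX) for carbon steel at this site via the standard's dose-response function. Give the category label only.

C2

carbon steel: temperature factor f = +0.150·(-11.6) = -1.7400
  Pd branch = 1.77·Pd^0.52·e^(0.02·RH+f) = 7.873 μm/a
  Cl⁻ term: 0.102·266.7^0.62·exp(0.033·44+0.04·-1.6) = 13.05
  r_corr = 7.873 + 13.05 = 20.92 μm/a
Category bounds: 1.3…25 μm/a bracket r_corr ⇒ C2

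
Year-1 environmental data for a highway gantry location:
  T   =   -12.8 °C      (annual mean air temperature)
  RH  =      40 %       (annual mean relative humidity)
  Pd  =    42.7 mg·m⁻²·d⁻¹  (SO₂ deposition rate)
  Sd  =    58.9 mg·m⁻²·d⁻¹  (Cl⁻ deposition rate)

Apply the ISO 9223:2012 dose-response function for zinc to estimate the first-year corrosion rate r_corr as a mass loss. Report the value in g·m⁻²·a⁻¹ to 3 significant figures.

r_corr = 1.86 g·m⁻²·a⁻¹

zinc: f(T) = +0.038·(T−10) [T≤10 °C] = -0.8664
  sulphur-dioxide contribution → 0.1782 μm/a
  chloride contribution → 0.08288 μm/a
  ⇒ r_corr(zinc) = 0.261 μm/a
Convert to mass loss: 0.261 μm/a × 7.14 g/cm³ = 1.864 g·m⁻²·a⁻¹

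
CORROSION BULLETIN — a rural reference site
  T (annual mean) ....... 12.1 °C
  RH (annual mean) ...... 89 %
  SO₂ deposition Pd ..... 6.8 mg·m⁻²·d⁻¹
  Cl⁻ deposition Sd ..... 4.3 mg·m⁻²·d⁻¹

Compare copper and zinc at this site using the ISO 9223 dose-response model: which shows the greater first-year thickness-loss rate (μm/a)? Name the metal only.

copper: f(T) = -0.080·(T−10) [T>10 °C] = -0.1680
  SO₂ term: 0.0053·6.8^0.26·exp(0.059·89-0.1680) = 1.407
  Cl⁻ term: 0.01025·4.3^0.27·exp(0.036·89+0.049·12.1) = 0.6772
  sum: 1.407 + 0.6772 → r_corr = 2.084 μm/a
zinc: temperature factor f = -0.071·(2.1) = -0.1491
  SO₂ term: 0.0129·6.8^0.44·exp(0.046·89-0.1491) = 1.549
  Cl⁻ term: 0.0175·4.3^0.57·exp(0.008·89+0.085·12.1) = 0.2291
  r_corr = 1.549 + 0.2291 = 1.778 μm/a
Ordering by μm/a: copper (2.08) > zinc (1.78)

copper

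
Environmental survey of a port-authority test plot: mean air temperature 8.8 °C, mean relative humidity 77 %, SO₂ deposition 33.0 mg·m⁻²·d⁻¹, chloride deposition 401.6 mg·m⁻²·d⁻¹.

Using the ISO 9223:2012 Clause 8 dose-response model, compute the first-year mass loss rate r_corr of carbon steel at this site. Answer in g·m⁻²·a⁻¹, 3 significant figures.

r_corr = 928 g·m⁻²·a⁻¹

carbon steel: f(T) = +0.150·(T−10) [T≤10 °C] = -0.1800
  sulphur-dioxide contribution → 42.49 μm/a
  chloride contribution → 75.75 μm/a
  total first-year rate 118.2 μm/a
Convert to mass loss: 118.2 μm/a × 7.85 g/cm³ = 928.1 g·m⁻²·a⁻¹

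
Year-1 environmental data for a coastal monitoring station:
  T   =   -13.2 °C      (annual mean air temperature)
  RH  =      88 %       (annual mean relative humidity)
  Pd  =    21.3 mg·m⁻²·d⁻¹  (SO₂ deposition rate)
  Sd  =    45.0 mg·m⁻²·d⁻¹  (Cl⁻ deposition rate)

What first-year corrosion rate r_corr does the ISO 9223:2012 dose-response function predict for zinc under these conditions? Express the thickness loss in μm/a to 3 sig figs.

zinc: f(T) = +0.038·(T−10) [T≤10 °C] = -0.8816
  sulphur-dioxide contribution → 1.176 μm/a
  chloride contribution → 0.1009 μm/a
  ⇒ r_corr(zinc) = 1.276 μm/a

r_corr = 1.28 μm/a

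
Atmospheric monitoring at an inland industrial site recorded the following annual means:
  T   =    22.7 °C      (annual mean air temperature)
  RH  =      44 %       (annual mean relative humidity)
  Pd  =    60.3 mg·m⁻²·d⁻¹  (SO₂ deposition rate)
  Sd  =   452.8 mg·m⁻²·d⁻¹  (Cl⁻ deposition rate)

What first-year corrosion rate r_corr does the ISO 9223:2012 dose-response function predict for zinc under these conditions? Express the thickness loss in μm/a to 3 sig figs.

zinc: temperature factor f = -0.071·(12.7) = -0.9017
  SO₂ term: 0.0129·60.3^0.44·exp(0.046·44-0.9017) = 0.2406
  Sd branch = 0.0175·Sd^0.57·e^(0.008·RH+0.085·T) = 5.594 μm/a
  sum: 0.2406 + 5.594 → r_corr = 5.835 μm/a

r_corr = 5.83 μm/a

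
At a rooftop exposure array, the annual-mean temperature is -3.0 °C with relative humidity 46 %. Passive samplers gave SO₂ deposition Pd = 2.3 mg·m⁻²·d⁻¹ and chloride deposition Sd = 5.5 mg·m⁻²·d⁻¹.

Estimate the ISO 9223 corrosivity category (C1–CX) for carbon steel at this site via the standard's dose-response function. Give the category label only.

carbon steel: temperature factor f = +0.150·(-13.0) = -1.9500
  SO₂ term: 1.77·2.3^0.52·exp(0.02·46-1.9500) = 0.9744
  Cl⁻ term: 0.102·5.5^0.62·exp(0.033·46+0.04·-3.0) = 1.188
  sum: 0.9744 + 1.188 → r_corr = 2.162 μm/a
2.16 μm/a falls in (1.3, 25] for carbon steel → category C2

C2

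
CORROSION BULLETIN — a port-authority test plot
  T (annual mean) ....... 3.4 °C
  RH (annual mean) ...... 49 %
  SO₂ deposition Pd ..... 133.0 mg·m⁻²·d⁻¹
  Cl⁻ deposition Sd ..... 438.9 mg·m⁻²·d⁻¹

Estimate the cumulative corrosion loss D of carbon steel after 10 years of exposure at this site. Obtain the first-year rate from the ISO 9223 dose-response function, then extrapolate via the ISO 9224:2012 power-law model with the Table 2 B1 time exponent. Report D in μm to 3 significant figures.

D(10) = 160 μm

carbon steel: temperature factor f = +0.150·(-6.6) = -0.9900
  SO₂ term: 1.77·133.0^0.52·exp(0.02·49-0.9900) = 22.29
  Sd branch = 0.102·Sd^0.62·e^(0.033·RH+0.04·T) = 25.6 μm/a
  sum: 22.29 + 25.6 → r_corr = 47.88 μm/a
Power-law: D(10) = r_corr · 10^0.523
  D(10) = 47.88 × 10^0.523 = 47.88 × 3.334 = 159.7 μm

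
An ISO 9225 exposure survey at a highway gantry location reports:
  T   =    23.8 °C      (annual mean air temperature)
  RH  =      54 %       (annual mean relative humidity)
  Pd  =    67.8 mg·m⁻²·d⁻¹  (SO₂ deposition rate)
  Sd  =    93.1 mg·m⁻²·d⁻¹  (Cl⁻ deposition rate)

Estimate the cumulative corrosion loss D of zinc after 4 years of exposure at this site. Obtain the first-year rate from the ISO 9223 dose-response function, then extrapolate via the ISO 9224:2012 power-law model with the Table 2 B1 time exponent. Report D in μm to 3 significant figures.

D(4) = 9.48 μm

zinc: T>10 °C ⇒ hinge -0.071·(23.8−10) = -0.9798
  sulphur-dioxide contribution → 0.3712 μm/a
  chloride contribution → 2.701 μm/a
  total first-year rate 3.072 μm/a
Long-term exponent b (ISO 9224 Table 2, B1) = 0.813
  D(4) = 3.072 × 4^0.813 = 3.072 × 3.087 = 9.483 μm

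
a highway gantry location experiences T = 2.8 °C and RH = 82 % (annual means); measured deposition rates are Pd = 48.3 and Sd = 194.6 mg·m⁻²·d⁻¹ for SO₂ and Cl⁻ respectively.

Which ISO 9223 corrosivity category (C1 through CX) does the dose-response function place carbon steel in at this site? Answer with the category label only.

C4

carbon steel: T≤10 °C ⇒ hinge +0.150·(2.8−10) = -1.0800
  sulphur-dioxide contribution → 23.27 μm/a
  chloride contribution → 44.84 μm/a
  ⇒ r_corr(carbon steel) = 68.12 μm/a
68.1 μm/a falls in (50, 80] for carbon steel → category C4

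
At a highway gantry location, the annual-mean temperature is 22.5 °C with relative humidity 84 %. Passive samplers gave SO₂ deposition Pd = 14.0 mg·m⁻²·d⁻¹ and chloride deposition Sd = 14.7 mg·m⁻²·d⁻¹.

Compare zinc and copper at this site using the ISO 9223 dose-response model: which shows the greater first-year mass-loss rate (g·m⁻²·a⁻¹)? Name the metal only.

copper

zinc: T>10 °C ⇒ hinge -0.071·(22.5−10) = -0.8875
  Pd branch = 0.0129·Pd^0.44·e^(0.046·RH+f) = 0.8083 μm/a
  Sd branch = 0.0175·Sd^0.57·e^(0.008·RH+0.085·T) = 1.074 μm/a
  r_corr = 0.8083 + 1.074 = 1.882 μm/a
  mass loss = 1.882 μm/a × 7.14 g/cm³ = 13.44 g·m⁻²·a⁻¹
copper: T>10 °C ⇒ hinge -0.080·(22.5−10) = -1.0000
  SO₂ term: 0.0053·14.0^0.26·exp(0.059·84-1.0000) = 0.55
  Sd branch = 0.01025·Sd^0.27·e^(0.036·RH+0.049·T) = 1.312 μm/a
  sum: 0.55 + 1.312 → r_corr = 1.862 μm/a
  mass loss = 1.862 μm/a × 8.96 g/cm³ = 16.69 g·m⁻²·a⁻¹
Ordering by g·m⁻²·a⁻¹: copper (16.7) > zinc (13.4)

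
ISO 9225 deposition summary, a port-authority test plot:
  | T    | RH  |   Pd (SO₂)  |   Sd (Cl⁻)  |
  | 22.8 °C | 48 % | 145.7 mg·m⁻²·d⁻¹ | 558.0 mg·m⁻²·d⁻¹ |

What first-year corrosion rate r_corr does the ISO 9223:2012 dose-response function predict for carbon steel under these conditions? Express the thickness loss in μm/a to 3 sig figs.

r_corr = 93.3 μm/a

carbon steel: f(T) = -0.054·(T−10) [T>10 °C] = -0.6912
  Pd branch = 1.77·Pd^0.52·e^(0.02·RH+f) = 30.88 μm/a
  Sd branch = 0.102·Sd^0.62·e^(0.033·RH+0.04·T) = 62.45 μm/a
  r_corr = 30.88 + 62.45 = 93.33 μm/a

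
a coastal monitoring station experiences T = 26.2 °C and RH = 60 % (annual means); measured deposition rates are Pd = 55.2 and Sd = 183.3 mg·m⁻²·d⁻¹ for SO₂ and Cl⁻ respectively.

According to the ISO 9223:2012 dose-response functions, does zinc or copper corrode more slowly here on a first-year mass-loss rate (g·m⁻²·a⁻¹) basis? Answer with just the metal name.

zinc: f(T) = -0.071·(T−10) [T>10 °C] = -1.1502
  Pd branch = 0.0129·Pd^0.44·e^(0.046·RH+f) = 0.3769 μm/a
  Cl⁻ term: 0.0175·183.3^0.57·exp(0.008·60+0.085·26.2) = 5.113
  r_corr = 0.3769 + 5.113 = 5.49 μm/a
  mass loss = 5.49 μm/a × 7.14 g/cm³ = 39.2 g·m⁻²·a⁻¹
copper: T>10 °C ⇒ hinge -0.080·(26.2−10) = -1.2960
  SO₂ term: 0.0053·55.2^0.26·exp(0.059·60-1.2960) = 0.1418
  Cl⁻ term: 0.01025·183.3^0.27·exp(0.036·60+0.049·26.2) = 1.31
  sum: 0.1418 + 1.31 → r_corr = 1.452 μm/a
  mass loss = 1.452 μm/a × 8.96 g/cm³ = 13.01 g·m⁻²·a⁻¹
Ordering by g·m⁻²·a⁻¹: zinc (39.2) > copper (13)

copper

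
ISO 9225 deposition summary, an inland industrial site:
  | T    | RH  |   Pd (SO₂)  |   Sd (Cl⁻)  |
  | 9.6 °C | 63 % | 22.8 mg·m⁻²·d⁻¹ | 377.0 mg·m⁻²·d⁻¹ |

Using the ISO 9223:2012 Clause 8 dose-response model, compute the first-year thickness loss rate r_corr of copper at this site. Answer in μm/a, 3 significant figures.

r_corr = 1.25 μm/a

copper: f(T) = +0.126·(T−10) [T≤10 °C] = -0.0504
  sulphur-dioxide contribution → 0.4674 μm/a
  chloride contribution → 0.7863 μm/a
  ⇒ r_corr(copper) = 1.254 μm/a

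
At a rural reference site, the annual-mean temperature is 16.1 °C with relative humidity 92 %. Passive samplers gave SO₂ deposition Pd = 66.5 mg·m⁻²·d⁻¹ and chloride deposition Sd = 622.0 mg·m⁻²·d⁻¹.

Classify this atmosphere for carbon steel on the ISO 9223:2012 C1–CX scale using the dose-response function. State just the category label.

carbon steel: f(T) = -0.054·(T−10) [T>10 °C] = -0.3294
  Pd branch = 1.77·Pd^0.52·e^(0.02·RH+f) = 71.1 μm/a
  Sd branch = 0.102·Sd^0.62·e^(0.033·RH+0.04·T) = 218.2 μm/a
  r_corr = 71.1 + 218.2 = 289.4 μm/a
Category bounds: 200…700 μm/a bracket r_corr ⇒ CX

CX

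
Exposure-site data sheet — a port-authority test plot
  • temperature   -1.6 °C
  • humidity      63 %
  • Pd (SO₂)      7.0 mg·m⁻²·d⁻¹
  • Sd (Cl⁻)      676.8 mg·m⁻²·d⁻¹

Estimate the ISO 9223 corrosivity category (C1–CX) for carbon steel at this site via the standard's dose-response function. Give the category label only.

C3

carbon steel: temperature factor f = +0.150·(-11.6) = -1.7400
  sulphur-dioxide contribution → 3.013 μm/a
  chloride contribution → 43.51 μm/a
  total first-year rate 46.52 μm/a
Category bounds: 25…50 μm/a bracket r_corr ⇒ C3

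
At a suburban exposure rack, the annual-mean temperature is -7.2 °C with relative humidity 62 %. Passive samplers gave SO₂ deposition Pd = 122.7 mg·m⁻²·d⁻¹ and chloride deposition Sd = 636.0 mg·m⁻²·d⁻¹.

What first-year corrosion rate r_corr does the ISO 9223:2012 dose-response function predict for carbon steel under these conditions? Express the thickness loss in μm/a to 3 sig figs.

r_corr = 38.0 μm/a

carbon steel: f(T) = +0.150·(T−10) [T≤10 °C] = -2.5800
  Pd branch = 1.77·Pd^0.52·e^(0.02·RH+f) = 5.652 μm/a
  Sd branch = 0.102·Sd^0.62·e^(0.033·RH+0.04·T) = 32.38 μm/a
  sum: 5.652 + 32.38 → r_corr = 38.03 μm/a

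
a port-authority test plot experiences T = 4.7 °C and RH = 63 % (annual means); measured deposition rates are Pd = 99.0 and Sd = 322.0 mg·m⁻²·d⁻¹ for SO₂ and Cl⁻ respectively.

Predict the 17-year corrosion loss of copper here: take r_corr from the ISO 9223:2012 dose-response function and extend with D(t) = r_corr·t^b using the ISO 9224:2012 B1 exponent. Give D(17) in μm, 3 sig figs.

D(17) = 6.37 μm

copper: f(T) = +0.126·(T−10) [T≤10 °C] = -0.6678
  sulphur-dioxide contribution → 0.3693 μm/a
  chloride contribution → 0.5927 μm/a
  ⇒ r_corr(copper) = 0.962 μm/a
ISO 9224: D(t) = r_corr · t^b with b = 0.667 (copper, B1)
  D(17) = 0.962 × 17^0.667 = 0.962 × 6.618 = 6.366 μm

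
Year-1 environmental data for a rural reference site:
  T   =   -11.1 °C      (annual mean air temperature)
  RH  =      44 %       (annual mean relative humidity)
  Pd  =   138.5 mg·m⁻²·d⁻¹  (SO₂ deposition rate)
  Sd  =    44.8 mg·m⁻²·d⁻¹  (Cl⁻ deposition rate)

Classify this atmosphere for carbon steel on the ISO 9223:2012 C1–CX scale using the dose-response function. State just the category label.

carbon steel: f(T) = +0.150·(T−10) [T≤10 °C] = -3.1650
  Pd branch = 1.77·Pd^0.52·e^(0.02·RH+f) = 2.34 μm/a
  Sd branch = 0.102·Sd^0.62·e^(0.033·RH+0.04·T) = 2.952 μm/a
  r_corr = 2.34 + 2.952 = 5.292 μm/a
Category bounds: 1.3…25 μm/a bracket r_corr ⇒ C2

C2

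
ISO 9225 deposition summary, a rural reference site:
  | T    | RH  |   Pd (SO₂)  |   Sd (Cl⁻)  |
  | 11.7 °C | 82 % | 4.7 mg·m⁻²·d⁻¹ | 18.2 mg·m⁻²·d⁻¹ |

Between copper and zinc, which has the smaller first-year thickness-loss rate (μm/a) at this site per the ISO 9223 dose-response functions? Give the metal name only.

zinc

copper: T>10 °C ⇒ hinge -0.080·(11.7−10) = -0.1360
  sulphur-dioxide contribution → 0.8731 μm/a
  chloride contribution → 0.762 μm/a
  total first-year rate 1.635 μm/a
zinc: temperature factor f = -0.071·(1.7) = -0.1207
  sulphur-dioxide contribution → 0.9819 μm/a
  chloride contribution → 0.4765 μm/a
  total first-year rate 1.458 μm/a
Ordering by μm/a: copper (1.64) > zinc (1.46)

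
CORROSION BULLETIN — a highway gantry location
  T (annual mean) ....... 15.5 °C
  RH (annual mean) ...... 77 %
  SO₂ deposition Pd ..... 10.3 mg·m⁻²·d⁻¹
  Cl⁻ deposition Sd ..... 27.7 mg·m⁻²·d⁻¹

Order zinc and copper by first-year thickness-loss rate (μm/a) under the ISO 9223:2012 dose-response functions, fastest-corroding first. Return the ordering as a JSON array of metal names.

zinc: T>10 °C ⇒ hinge -0.071·(15.5−10) = -0.3905
  Pd branch = 0.0129·Pd^0.44·e^(0.046·RH+f) = 0.8412 μm/a
  Cl⁻ term: 0.0175·27.7^0.57·exp(0.008·77+0.085·15.5) = 0.8035
  sum: 0.8412 + 0.8035 → r_corr = 1.645 μm/a
copper: f(T) = -0.080·(T−10) [T>10 °C] = -0.4400
  Pd branch = 0.0053·Pd^0.26·e^(0.059·RH+f) = 0.5882 μm/a
  Sd branch = 0.01025·Sd^0.27·e^(0.036·RH+0.049·T) = 0.8588 μm/a
  sum: 0.5882 + 0.8588 → r_corr = 1.447 μm/a
Ordering by μm/a: zinc (1.64) > copper (1.45)

["zinc", "copper"]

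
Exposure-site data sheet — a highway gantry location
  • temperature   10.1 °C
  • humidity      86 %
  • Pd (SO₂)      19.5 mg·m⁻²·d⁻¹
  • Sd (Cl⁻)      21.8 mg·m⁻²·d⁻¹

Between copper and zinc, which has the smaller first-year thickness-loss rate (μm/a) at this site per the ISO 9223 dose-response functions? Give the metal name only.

copper

copper: f(T) = -0.080·(T−10) [T>10 °C] = -0.0080
  SO₂ term: 0.0053·19.5^0.26·exp(0.059·86-0.0080) = 1.819
  Sd branch = 0.01025·Sd^0.27·e^(0.036·RH+0.049·T) = 0.8543 μm/a
  sum: 1.819 + 0.8543 → r_corr = 2.673 μm/a
zinc: temperature factor f = -0.071·(0.1) = -0.0071
  Pd branch = 0.0129·Pd^0.44·e^(0.046·RH+f) = 2.473 μm/a
  Cl⁻ term: 0.0175·21.8^0.57·exp(0.008·86+0.085·10.1) = 0.476
  r_corr = 2.473 + 0.476 = 2.949 μm/a
Ordering by μm/a: zinc (2.95) > copper (2.67)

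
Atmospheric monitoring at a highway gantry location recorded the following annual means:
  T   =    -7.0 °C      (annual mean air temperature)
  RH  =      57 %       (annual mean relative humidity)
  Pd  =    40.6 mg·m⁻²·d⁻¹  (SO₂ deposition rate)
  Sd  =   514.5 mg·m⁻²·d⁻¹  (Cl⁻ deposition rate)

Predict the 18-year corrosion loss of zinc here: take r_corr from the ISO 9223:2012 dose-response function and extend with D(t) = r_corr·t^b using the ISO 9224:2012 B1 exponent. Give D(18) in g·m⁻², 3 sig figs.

D(18) = 75.6 g·m⁻²

zinc: temperature factor f = +0.038·(-17.0) = -0.6460
  sulphur-dioxide contribution → 0.4748 μm/a
  chloride contribution → 0.5348 μm/a
  total first-year rate 1.01 μm/a
ISO 9224: D(t) = r_corr · t^b with b = 0.813 (zinc, B1)
  D(18) = 1.01 × 18^0.813 = 1.01 × 10.48 = 10.58 μm
  Mass loss = 10.58 μm × 7.14 g/cm³ = 75.57 g·m⁻²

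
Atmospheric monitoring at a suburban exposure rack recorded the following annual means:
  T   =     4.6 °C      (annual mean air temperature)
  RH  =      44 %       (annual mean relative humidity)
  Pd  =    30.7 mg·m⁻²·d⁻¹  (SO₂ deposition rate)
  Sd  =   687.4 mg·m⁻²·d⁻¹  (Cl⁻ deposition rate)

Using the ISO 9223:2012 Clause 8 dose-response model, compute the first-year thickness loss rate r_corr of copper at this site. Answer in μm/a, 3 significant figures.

r_corr = 0.453 μm/a

copper: temperature factor f = +0.126·(-5.4) = -0.6804
  Pd branch = 0.0053·Pd^0.26·e^(0.059·RH+f) = 0.08767 μm/a
  Cl⁻ term: 0.01025·687.4^0.27·exp(0.036·44+0.049·4.6) = 0.3652
  r_corr = 0.08767 + 0.3652 = 0.4529 μm/a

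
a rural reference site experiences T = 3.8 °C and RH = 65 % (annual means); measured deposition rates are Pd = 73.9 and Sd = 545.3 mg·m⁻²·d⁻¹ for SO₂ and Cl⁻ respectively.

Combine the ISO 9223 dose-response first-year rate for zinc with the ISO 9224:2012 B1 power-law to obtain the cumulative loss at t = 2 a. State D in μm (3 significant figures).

D(2) = 4.96 μm

zinc: f(T) = +0.038·(T−10) [T≤10 °C] = -0.2356
  SO₂ term: 0.0129·73.9^0.44·exp(0.046·65-0.2356) = 1.346
  Sd branch = 0.0175·Sd^0.57·e^(0.008·RH+0.085·T) = 1.476 μm/a
  r_corr = 1.346 + 1.476 = 2.822 μm/a
ISO 9224: D(t) = r_corr · t^b with b = 0.813 (zinc, B1)
  D(2) = 2.822 × 2^0.813 = 2.822 × 1.757 = 4.957 μm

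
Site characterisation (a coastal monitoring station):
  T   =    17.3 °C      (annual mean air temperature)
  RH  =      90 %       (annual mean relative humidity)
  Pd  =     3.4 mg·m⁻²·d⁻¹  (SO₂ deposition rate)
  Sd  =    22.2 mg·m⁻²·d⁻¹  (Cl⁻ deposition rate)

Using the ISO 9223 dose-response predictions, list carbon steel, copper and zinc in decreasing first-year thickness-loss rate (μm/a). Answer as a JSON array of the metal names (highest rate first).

["carbon steel", "copper", "zinc"]

carbon steel: f(T) = -0.054·(T−10) [T>10 °C] = -0.3942
  Pd branch = 1.77·Pd^0.52·e^(0.02·RH+f) = 13.64 μm/a
  Cl⁻ term: 0.102·22.2^0.62·exp(0.033·90+0.04·17.3) = 27.15
  r_corr = 13.64 + 27.15 = 40.79 μm/a
copper: temperature factor f = -0.080·(7.3) = -0.5840
  Pd branch = 0.0053·Pd^0.26·e^(0.059·RH+f) = 0.8221 μm/a
  Sd branch = 0.01025·Sd^0.27·e^(0.036·RH+0.049·T) = 1.411 μm/a
  r_corr = 0.8221 + 1.411 = 2.233 μm/a
zinc: temperature factor f = -0.071·(7.3) = -0.5183
  Pd branch = 0.0129·Pd^0.44·e^(0.046·RH+f) = 0.8267 μm/a
  Cl⁻ term: 0.0175·22.2^0.57·exp(0.008·90+0.085·17.3) = 0.9158
  sum: 0.8267 + 0.9158 → r_corr = 1.742 μm/a
Ordering by μm/a: carbon steel (40.8) > copper (2.23) > zinc (1.74)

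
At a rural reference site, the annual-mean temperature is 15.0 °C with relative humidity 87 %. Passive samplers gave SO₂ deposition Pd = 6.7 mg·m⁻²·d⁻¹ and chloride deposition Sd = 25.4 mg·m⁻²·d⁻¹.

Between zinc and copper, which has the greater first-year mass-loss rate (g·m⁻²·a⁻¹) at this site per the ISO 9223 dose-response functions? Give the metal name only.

copper

zinc: T>10 °C ⇒ hinge -0.071·(15.0−10) = -0.3550
  Pd branch = 0.0129·Pd^0.44·e^(0.046·RH+f) = 1.143 μm/a
  Cl⁻ term: 0.0175·25.4^0.57·exp(0.008·87+0.085·15.0) = 0.7939
  sum: 1.143 + 0.7939 → r_corr = 1.937 μm/a
  mass loss = 1.937 μm/a × 7.14 g/cm³ = 13.83 g·m⁻²·a⁻¹
copper: temperature factor f = -0.080·(5.0) = -0.4000
  SO₂ term: 0.0053·6.7^0.26·exp(0.059·87-0.4000) = 0.9876
  Cl⁻ term: 0.01025·25.4^0.27·exp(0.036·87+0.049·15.0) = 1.173
  sum: 0.9876 + 1.173 → r_corr = 2.161 μm/a
  mass loss = 2.161 μm/a × 8.96 g/cm³ = 19.36 g·m⁻²·a⁻¹
Ordering by g·m⁻²·a⁻¹: copper (19.4) > zinc (13.8)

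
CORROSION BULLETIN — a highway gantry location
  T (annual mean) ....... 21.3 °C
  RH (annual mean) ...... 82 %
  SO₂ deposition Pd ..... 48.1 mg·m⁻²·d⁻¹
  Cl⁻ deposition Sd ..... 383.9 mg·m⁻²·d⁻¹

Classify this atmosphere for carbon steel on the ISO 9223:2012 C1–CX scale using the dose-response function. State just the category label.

carbon steel: temperature factor f = -0.054·(11.3) = -0.6102
  sulphur-dioxide contribution → 37.15 μm/a
  chloride contribution → 143.2 μm/a
  total first-year rate 180.4 μm/a
ISO 9223 Table 2 (carbon steel): 80 < 180 ≤ 200 μm/a ⇒ C5

C5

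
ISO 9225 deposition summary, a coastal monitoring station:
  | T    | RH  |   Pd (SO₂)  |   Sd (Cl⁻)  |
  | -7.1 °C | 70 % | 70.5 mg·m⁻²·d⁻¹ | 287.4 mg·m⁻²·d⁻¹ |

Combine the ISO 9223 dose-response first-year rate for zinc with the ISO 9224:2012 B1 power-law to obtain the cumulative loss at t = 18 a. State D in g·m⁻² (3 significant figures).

zinc: temperature factor f = +0.038·(-17.1) = -0.6498
  sulphur-dioxide contribution → 1.097 μm/a
  chloride contribution → 0.4222 μm/a
  total first-year rate 1.519 μm/a
ISO 9224: D(t) = r_corr · t^b with b = 0.813 (zinc, B1)
  D(18) = 1.519 × 18^0.813 = 1.519 × 10.48 = 15.92 μm
  Mass loss = 15.92 μm × 7.14 g/cm³ = 113.7 g·m⁻²

D(18) = 114 g·m⁻²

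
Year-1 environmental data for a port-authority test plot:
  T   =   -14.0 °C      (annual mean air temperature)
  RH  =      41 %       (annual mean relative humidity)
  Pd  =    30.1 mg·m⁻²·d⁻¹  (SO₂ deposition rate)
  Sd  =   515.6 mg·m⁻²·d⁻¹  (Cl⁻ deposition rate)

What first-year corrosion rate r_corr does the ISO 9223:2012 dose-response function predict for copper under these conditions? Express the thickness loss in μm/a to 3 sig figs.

r_corr = 0.129 μm/a

copper: T≤10 °C ⇒ hinge +0.126·(-14.0−10) = -3.0240
  sulphur-dioxide contribution → 0.007014 μm/a
  chloride contribution → 0.1219 μm/a
  total first-year rate 0.129 μm/a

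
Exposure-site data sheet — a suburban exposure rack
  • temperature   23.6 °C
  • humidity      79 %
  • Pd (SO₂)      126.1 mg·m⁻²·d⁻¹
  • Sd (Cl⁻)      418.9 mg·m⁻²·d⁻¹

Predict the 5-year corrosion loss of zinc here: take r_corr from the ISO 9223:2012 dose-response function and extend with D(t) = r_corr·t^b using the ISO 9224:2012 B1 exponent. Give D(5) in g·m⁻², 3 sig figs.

D(5) = 243 g·m⁻²

zinc: temperature factor f = -0.071·(13.6) = -0.9656
  sulphur-dioxide contribution → 1.562 μm/a
  chloride contribution → 7.644 μm/a
  total first-year rate 9.206 μm/a
ISO 9224: D(t) = r_corr · t^b with b = 0.813 (zinc, B1)
  D(5) = 9.206 × 5^0.813 = 9.206 × 3.701 = 34.07 μm
  Mass loss = 34.07 μm × 7.14 g/cm³ = 243.2 g·m⁻²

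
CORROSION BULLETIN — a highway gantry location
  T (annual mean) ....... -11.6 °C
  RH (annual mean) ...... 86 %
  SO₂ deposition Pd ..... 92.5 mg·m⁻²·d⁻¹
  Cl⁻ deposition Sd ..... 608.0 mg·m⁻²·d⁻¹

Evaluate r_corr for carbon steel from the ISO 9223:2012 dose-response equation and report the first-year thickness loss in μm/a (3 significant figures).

r_corr = 62.4 μm/a

carbon steel: T≤10 °C ⇒ hinge +0.150·(-11.6−10) = -3.2400
  SO₂ term: 1.77·92.5^0.52·exp(0.02·86-3.2400) = 4.076
  Sd branch = 0.102·Sd^0.62·e^(0.033·RH+0.04·T) = 58.3 μm/a
  sum: 4.076 + 58.3 → r_corr = 62.37 μm/a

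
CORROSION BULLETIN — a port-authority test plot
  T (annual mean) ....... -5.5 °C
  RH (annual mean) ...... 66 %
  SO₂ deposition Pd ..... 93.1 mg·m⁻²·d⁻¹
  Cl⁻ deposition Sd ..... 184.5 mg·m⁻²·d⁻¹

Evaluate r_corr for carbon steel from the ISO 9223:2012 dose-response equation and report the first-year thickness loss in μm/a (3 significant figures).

r_corr = 25.2 μm/a

carbon steel: f(T) = +0.150·(T−10) [T≤10 °C] = -2.3250
  sulphur-dioxide contribution → 6.845 μm/a
  chloride contribution → 18.36 μm/a
  total first-year rate 25.2 μm/a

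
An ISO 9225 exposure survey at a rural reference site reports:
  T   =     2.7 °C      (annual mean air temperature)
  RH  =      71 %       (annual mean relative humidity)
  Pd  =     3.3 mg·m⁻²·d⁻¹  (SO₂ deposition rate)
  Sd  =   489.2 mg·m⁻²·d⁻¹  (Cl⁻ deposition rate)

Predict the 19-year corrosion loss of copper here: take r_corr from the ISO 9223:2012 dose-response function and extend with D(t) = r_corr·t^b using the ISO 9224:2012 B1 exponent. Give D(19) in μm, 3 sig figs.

copper: f(T) = +0.126·(T−10) [T≤10 °C] = -0.9198
  sulphur-dioxide contribution → 0.1901 μm/a
  chloride contribution → 0.8024 μm/a
  total first-year rate 0.9925 μm/a
Power-law: D(19) = r_corr · 19^0.667
  D(19) = 0.9925 × 19^0.667 = 0.9925 × 7.127 = 7.074 μm

D(19) = 7.07 μm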